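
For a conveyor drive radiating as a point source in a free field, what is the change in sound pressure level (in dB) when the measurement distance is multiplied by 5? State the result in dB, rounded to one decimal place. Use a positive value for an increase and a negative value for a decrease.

With spherical spreading the level changes by −20·log₁₀(r₂/r₁).
ΔL = −20·log₁₀(5) = -13.98 dB.

-14.0 dB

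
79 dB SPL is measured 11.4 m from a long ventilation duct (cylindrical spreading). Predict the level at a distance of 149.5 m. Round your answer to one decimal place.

For a line source, L₂ = L₁ − 10·log₁₀(r₂/r₁).
L₂ = 79 − 10·log₁₀(149.5/11.4) = 79 − 11.177 = 67.82 dB SPL.

67.8 dB SPL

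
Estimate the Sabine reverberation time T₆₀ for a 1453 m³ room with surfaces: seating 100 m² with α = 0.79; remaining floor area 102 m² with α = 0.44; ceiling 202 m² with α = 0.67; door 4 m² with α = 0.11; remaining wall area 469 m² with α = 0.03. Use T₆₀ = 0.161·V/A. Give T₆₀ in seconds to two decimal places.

Total absorption A = 100·0.79 + 102·0.44 + 202·0.67 + 4·0.11 + 469·0.03 = 273.73 m² sabins.
T₆₀ = 0.161·V/A = 0.161·1453/273.73 = 0.855 s.

0.85 s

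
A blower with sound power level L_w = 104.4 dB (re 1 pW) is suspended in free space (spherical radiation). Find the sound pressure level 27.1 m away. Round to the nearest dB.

65 dB

The power spreads over a sphere of area 4π·r², so L_p = L_w − 10·log₁₀(4π·r²).
4π·r² = 9229 m², 10·log₁₀ of that is 39.651 dB.
L_p = 104.4 − 39.651 = 64.75 dB.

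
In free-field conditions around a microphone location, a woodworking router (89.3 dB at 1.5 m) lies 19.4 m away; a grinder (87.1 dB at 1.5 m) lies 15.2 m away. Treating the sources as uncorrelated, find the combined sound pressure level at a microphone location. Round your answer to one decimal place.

70.0 dB

Propagate each source to the receiver with L = L_ref − 20·log₁₀(r/r_ref), then add intensities.
woodworking router: 89.3 − 20·log₁₀(19.4/1.5) = 89.3 − 22.23 = 67.07 dB.
grinder: 87.1 − 20·log₁₀(15.2/1.5) = 87.1 − 20.12 = 66.98 dB.
Σ 10^(L/10) = 1.008e+07 → L_total = 10·log₁₀(1.008e+07) = 70.04 dB.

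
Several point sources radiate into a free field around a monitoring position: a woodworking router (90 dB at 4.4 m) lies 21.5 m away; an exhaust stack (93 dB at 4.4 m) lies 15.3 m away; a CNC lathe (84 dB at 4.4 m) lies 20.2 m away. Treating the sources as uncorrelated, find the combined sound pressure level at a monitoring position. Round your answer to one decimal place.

Propagate each source to the receiver with L = L_ref − 20·log₁₀(r/r_ref), then add intensities.
woodworking router: 90 − 20·log₁₀(21.5/4.4) = 90 − 13.78 = 76.22 dB.
exhaust stack: 93 − 20·log₁₀(15.3/4.4) = 93 − 10.82 = 82.18 dB.
CNC lathe: 84 − 20·log₁₀(20.2/4.4) = 84 − 13.24 = 70.76 dB.
Σ 10^(L/10) = 2.188e+08 → L_total = 10·log₁₀(2.188e+08) = 83.40 dB.

83.4 dB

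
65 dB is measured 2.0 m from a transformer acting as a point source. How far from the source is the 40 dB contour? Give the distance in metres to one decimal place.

The 25.0 dB drop corresponds to a distance ratio of 10^(25.0/20) for a point source.
r₂ = 2.0·10^((65−40)/20) = 2.0·10^(25.0/20) = 35.57 m.

35.6 m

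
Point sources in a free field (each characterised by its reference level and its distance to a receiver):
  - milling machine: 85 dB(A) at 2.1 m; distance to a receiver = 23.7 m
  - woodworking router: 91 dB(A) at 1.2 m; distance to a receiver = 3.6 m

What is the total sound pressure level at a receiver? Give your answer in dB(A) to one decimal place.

81.5 dB(A)

Apply inverse-square spreading to bring every level to the receiver, then sum 10^(L/10).
milling machine: 85 − 20·log₁₀(23.7/2.1) = 85 − 21.05 = 63.95 dB(A).
woodworking router: 91 − 20·log₁₀(3.6/1.2) = 91 − 9.54 = 81.46 dB(A).
Σ 10^(L/10) = 1.424e+08 → L_total = 10·log₁₀(1.424e+08) = 81.53 dB(A).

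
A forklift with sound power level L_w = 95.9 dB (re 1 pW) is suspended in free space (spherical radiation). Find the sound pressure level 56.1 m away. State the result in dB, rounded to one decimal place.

49.9 dB

Free-field spherical radiation: L_p = L_w − 10·log₁₀(4π·r²), r = 56.1 m.
4π·r² = 3.955e+04 m², 10·log₁₀ of that is 45.971 dB.
L_p = 95.9 − 45.971 = 49.93 dB.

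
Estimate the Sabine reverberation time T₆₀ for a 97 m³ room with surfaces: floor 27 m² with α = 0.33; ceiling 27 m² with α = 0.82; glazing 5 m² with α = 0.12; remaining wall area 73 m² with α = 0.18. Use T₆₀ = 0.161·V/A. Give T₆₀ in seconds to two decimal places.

0.35 s

Total absorption A = 27·0.33 + 27·0.82 + 5·0.12 + 73·0.18 = 44.79 m² sabins.
T₆₀ = 0.161 × 97 / 44.79 = 0.349 s.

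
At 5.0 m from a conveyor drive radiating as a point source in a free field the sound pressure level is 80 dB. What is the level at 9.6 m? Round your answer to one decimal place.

Point-source attenuation: ΔL = 20·log₁₀(r₂/r₁) = 20·log₁₀(9.6/5.0) = 5.666 dB.
L₂ = 80 − 20·log₁₀(9.6/5.0) = 80 − 5.666 = 74.33 dB.

74.3 dB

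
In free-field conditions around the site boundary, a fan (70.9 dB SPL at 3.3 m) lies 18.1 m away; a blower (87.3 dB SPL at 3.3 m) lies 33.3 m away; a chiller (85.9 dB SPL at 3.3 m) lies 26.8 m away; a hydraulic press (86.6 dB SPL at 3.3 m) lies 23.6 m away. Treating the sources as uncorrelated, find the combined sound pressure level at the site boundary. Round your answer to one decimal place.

73.1 dB SPL

Propagate each source to the receiver with L = L_ref − 20·log₁₀(r/r_ref), then add intensities.
fan: 70.9 − 20·log₁₀(18.1/3.3) = 70.9 − 14.78 = 56.12 dB SPL.
blower: 87.3 − 20·log₁₀(33.3/3.3) = 87.3 − 20.08 = 67.22 dB SPL.
chiller: 85.9 − 20·log₁₀(26.8/3.3) = 85.9 − 18.19 = 67.71 dB SPL.
hydraulic press: 86.6 − 20·log₁₀(23.6/3.3) = 86.6 − 17.09 = 69.51 dB SPL.
Σ 10^(L/10) = 2.052e+07 → L_total = 10·log₁₀(2.052e+07) = 73.12 dB SPL.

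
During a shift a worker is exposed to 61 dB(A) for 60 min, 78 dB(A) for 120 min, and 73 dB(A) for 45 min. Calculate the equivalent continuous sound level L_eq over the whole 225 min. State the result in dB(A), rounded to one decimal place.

Weight each interval's intensity by its duration and average over T = 225 min:
Σ tᵢ·10^(Lᵢ/10) = 60·10^(61/10) + 120·10^(78/10) + 45·10^(73/10) = 8.545e+09.
L_eq = 10·log₁₀(8.545e+09/225) = 75.80 dB(A).

75.8 dB(A)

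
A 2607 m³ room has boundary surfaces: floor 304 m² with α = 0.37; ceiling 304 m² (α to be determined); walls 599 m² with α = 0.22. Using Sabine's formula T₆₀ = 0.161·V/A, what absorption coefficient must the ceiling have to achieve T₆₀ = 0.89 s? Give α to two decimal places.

A = 0.161·V/T₆₀ = 0.161·2607/0.89 = 471.60 m² sabins.
Absorption from the other surfaces = 304·0.37 + 599·0.22 = 244.26 m², so the ceiling must supply 227.34 m² over 304 m².
α = 227.34/304 = 0.748.

0.75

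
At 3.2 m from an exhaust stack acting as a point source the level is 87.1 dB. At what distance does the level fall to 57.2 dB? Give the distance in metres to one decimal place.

Point-source spreading drops the level by 20·log₁₀(r₂/r₁); inverting, r₂/r₁ = 10^(ΔL/20).
r₂ = 3.2·10^((87.1−57.2)/20) = 3.2·10^(29.9/20) = 100.03 m.

100.0 m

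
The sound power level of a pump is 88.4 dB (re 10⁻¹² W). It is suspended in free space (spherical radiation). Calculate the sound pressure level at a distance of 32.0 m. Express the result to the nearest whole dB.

47 dB

The power spreads over a sphere of area 4π·r², so L_p = L_w − 10·log₁₀(4π·r²).
4π·r² = 1.287e+04 m², 10·log₁₀ of that is 41.095 dB.
L_p = 88.4 − 41.095 = 47.30 dB.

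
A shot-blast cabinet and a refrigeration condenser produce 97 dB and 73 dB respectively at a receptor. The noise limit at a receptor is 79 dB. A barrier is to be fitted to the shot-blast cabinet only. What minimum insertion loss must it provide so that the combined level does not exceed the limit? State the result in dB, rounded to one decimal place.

Fixed contribution from the other source: Σ 10^(L/10) = 10^(73/10) = 1.995e+07 (73.00 dB).
The limit corresponds to 10^(79/10) = 7.943e+07; subtracting the fixed part leaves 5.948e+07 for the shot-blast cabinet, i.e. 77.74 dB.
So the shot-blast cabinet must be reduced from 97 to 77.74 dB: IL = 19.26 dB.

19.3 dB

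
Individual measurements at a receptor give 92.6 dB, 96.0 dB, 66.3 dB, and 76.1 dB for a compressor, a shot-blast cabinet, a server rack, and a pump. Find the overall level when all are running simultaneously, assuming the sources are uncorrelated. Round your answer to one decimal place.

Incoherent sources combine by intensity addition: L_total = 10·log₁₀(Σ 10^(L_i/10)).
Σ 10^(L/10) = 10^(92.6/10) + 10^(96.0/10) + 10^(66.3/10) + 10^(76.1/10) = 5.846e+09.
L_total = 10·log₁₀(5.846e+09) = 97.67 dB.

97.7 dB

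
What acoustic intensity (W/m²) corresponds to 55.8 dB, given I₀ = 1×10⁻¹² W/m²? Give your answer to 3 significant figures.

I = I₀·10^(L/10) = 10⁻¹² × 10^(55.8/10) = 10^(-6.420).

3.80e-07 W/m²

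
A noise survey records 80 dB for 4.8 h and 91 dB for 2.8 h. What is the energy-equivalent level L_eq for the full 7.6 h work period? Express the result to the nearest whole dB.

L_eq = 10·log₁₀[(1/T)·Σ tᵢ·10^(Lᵢ/10)] with T = 7.6 h.
Σ tᵢ·10^(Lᵢ/10) = 4.8·10^(80/10) + 2.8·10^(91/10) = 4.005e+09.
L_eq = 10·log₁₀(4.005e+09/7.6) = 87.22 dB.

87 dB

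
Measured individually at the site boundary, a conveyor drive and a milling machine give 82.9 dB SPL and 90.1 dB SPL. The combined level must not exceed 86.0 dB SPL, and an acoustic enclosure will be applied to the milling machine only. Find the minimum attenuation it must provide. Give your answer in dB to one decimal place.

Fixed contribution from the other source: Σ 10^(L/10) = 10^(82.9/10) = 1.950e+08 (82.90 dB SPL).
The limit corresponds to 10^(86.0/10) = 3.981e+08; subtracting the fixed part leaves 2.031e+08 for the milling machine, i.e. 83.08 dB SPL.
Required insertion loss = 90.1 − 83.08 = 7.02 dB.

7.0 dB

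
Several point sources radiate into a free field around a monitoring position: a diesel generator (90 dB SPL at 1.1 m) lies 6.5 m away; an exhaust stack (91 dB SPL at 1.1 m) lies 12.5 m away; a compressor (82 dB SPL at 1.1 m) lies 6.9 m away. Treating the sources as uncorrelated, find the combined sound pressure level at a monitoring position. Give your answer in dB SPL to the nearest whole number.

Propagate each source to the receiver with L = L_ref − 20·log₁₀(r/r_ref), then add intensities.
diesel generator: 90 − 20·log₁₀(6.5/1.1) = 90 − 15.43 = 74.57 dB SPL.
exhaust stack: 91 − 20·log₁₀(12.5/1.1) = 91 − 21.11 = 69.89 dB SPL.
compressor: 82 − 20·log₁₀(6.9/1.1) = 82 − 15.95 = 66.05 dB SPL.
Σ 10^(L/10) = 4.242e+07 → L_total = 10·log₁₀(4.242e+07) = 76.28 dB SPL.

76 dB SPL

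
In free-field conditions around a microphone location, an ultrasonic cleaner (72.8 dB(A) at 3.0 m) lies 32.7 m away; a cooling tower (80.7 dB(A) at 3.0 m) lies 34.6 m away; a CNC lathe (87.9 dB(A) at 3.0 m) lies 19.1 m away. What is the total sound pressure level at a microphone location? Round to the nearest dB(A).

Apply inverse-square spreading to bring every level to the receiver, then sum 10^(L/10).
ultrasonic cleaner: 72.8 − 20·log₁₀(32.7/3.0) = 72.8 − 20.75 = 52.05 dB(A).
cooling tower: 80.7 − 20·log₁₀(34.6/3.0) = 80.7 − 21.24 = 59.46 dB(A).
CNC lathe: 87.9 − 20·log₁₀(19.1/3.0) = 87.9 − 16.08 = 71.82 dB(A).
Σ 10^(L/10) = 1.626e+07 → L_total = 10·log₁₀(1.626e+07) = 72.11 dB(A).

72 dB(A)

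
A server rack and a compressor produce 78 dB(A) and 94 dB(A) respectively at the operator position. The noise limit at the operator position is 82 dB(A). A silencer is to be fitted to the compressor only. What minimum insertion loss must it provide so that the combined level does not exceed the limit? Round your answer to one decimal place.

14.2 dB

Fixed contribution from the other source: Σ 10^(L/10) = 10^(78/10) = 6.310e+07 (78.00 dB(A)).
To meet 82 dB(A) overall, the treated compressor may contribute at most 10^(82/10) − 6.310e+07 = 9.539e+07, i.e. 79.80 dB(A).
Required insertion loss = 94 − 79.80 = 14.20 dB.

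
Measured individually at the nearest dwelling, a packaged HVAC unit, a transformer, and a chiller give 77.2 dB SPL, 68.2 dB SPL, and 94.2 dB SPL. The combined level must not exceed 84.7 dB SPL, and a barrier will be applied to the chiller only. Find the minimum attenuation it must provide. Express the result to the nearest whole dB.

10 dB

The untreated sources together contribute 10^(77.2/10) + 10^(68.2/10) = 5.909e+07, i.e. 77.71 dB SPL.
The limit corresponds to 10^(84.7/10) = 2.951e+08; subtracting the fixed part leaves 2.360e+08 for the chiller, i.e. 83.73 dB SPL.
Required insertion loss = 94.2 − 83.73 = 10.47 dB.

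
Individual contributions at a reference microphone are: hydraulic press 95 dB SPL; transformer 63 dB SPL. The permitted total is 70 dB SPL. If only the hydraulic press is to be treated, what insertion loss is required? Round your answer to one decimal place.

26.0 dB

Fixed contribution from the other source: Σ 10^(L/10) = 10^(63/10) = 1.995e+06 (63.00 dB SPL).
To meet 70 dB SPL overall, the treated hydraulic press may contribute at most 10^(70/10) − 1.995e+06 = 8.005e+06, i.e. 69.03 dB SPL.
So the hydraulic press must be reduced from 95 to 69.03 dB SPL: IL = 25.97 dB.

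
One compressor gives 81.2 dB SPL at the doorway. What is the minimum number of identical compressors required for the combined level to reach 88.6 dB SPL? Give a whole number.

The shortfall is 88.6 − 81.2 = 7.4 dB, and N units add 10·log₁₀ N, so need 10·log₁₀ N ≥ 7.4.
N ≥ 10^(7.4/10) = 5.495, so N = 6.

6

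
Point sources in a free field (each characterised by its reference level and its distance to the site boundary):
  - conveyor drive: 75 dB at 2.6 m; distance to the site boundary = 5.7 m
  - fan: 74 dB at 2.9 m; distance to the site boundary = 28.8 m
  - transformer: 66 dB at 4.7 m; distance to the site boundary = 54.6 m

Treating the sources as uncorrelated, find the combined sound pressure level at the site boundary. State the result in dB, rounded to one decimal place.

68.4 dB

Apply inverse-square spreading to bring every level to the receiver, then sum 10^(L/10).
conveyor drive: 75 − 20·log₁₀(5.7/2.6) = 75 − 6.82 = 68.18 dB.
fan: 74 − 20·log₁₀(28.8/2.9) = 74 − 19.94 = 54.06 dB.
transformer: 66 − 20·log₁₀(54.6/4.7) = 66 − 21.30 = 44.70 dB.
Σ 10^(L/10) = 6.864e+06 → L_total = 10·log₁₀(6.864e+06) = 68.37 dB.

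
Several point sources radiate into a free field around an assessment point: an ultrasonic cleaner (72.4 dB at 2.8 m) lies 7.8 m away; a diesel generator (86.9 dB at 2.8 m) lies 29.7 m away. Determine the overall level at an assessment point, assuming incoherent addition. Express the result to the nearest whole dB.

Apply inverse-square spreading to bring every level to the receiver, then sum 10^(L/10).
ultrasonic cleaner: 72.4 − 20·log₁₀(7.8/2.8) = 72.4 − 8.90 = 63.50 dB.
diesel generator: 86.9 − 20·log₁₀(29.7/2.8) = 86.9 − 20.51 = 66.39 dB.
Σ 10^(L/10) = 6.593e+06 → L_total = 10·log₁₀(6.593e+06) = 68.19 dB.

68 dB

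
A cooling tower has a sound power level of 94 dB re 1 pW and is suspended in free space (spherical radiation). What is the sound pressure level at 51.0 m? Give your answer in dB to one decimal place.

The power spreads over a sphere of area 4π·r², so L_p = L_w − 10·log₁₀(4π·r²).
4π·r² = 3.269e+04 m², 10·log₁₀ of that is 45.144 dB.
L_p = 94 − 45.144 = 48.86 dB.

48.9 dB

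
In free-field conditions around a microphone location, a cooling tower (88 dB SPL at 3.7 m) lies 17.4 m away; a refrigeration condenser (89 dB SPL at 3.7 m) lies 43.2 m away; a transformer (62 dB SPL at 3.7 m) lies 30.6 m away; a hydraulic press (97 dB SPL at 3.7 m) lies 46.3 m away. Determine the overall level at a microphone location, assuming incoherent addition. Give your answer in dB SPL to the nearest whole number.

Propagate each source to the receiver with L = L_ref − 20·log₁₀(r/r_ref), then add intensities.
cooling tower: 88 − 20·log₁₀(17.4/3.7) = 88 − 13.45 = 74.55 dB SPL.
refrigeration condenser: 89 − 20·log₁₀(43.2/3.7) = 89 − 21.35 = 67.65 dB SPL.
transformer: 62 − 20·log₁₀(30.6/3.7) = 62 − 18.35 = 43.65 dB SPL.
hydraulic press: 97 − 20·log₁₀(46.3/3.7) = 97 − 21.95 = 75.05 dB SPL.
Σ 10^(L/10) = 6.639e+07 → L_total = 10·log₁₀(6.639e+07) = 78.22 dB SPL.

78 dB SPL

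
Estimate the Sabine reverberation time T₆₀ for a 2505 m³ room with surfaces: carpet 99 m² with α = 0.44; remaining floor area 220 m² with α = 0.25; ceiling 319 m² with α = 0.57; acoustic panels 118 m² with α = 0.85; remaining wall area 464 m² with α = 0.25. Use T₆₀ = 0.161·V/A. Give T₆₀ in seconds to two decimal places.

0.81 s

A = Σ Sᵢαᵢ = 99·0.44 + 220·0.25 + 319·0.57 + 118·0.85 + 464·0.25 = 496.69 m².
T₆₀ = 0.161 × 2505 / 496.69 = 0.812 s.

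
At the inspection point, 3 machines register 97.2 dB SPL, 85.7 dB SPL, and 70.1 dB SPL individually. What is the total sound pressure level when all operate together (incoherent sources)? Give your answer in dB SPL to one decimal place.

97.5 dB SPL

Incoherent sources combine by intensity addition: L_total = 10·log₁₀(Σ 10^(L_i/10)).
Σ 10^(L/10) = 10^(97.2/10) + 10^(85.7/10) + 10^(70.1/10) = 5.630e+09.
L_total = 10·log₁₀(5.630e+09) = 97.50 dB SPL.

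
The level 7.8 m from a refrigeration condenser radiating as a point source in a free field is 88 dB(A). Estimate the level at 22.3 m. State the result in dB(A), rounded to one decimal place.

Spherical spreading from a point source gives a 20·log₁₀(r₂/r₁) drop.
L₂ = 88 − 20·log₁₀(22.3/7.8) = 88 − 9.124 = 78.88 dB(A).

78.9 dB(A)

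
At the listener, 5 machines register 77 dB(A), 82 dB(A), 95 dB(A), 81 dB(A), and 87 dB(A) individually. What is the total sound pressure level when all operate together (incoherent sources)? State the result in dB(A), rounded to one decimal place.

96.0 dB(A)

Incoherent sources combine by intensity addition: L_total = 10·log₁₀(Σ 10^(L_i/10)).
Σ 10^(L/10) = 10^(77/10) + 10^(82/10) + 10^(95/10) + 10^(81/10) + 10^(87/10) = 3.998e+09.
L_total = 10·log₁₀(3.998e+09) = 96.02 dB(A).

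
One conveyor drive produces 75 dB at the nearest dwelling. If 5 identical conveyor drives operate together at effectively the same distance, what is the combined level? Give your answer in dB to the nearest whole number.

L_total = L₁ + 10·log₁₀ N for N identical incoherent sources.
L_total = 75 + 10·log₁₀(5) = 75 + 6.990 = 81.99 dB.

82 dB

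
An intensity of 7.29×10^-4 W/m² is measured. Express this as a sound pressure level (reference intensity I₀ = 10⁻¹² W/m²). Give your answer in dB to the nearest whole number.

89 dB

L = 10·log₁₀(I/I₀) = 10·log₁₀(7.29×10^-4/10⁻¹²) = 10·log₁₀(7.29×10^8).
L = 10·(0.8627 + 8) = 88.63 dB.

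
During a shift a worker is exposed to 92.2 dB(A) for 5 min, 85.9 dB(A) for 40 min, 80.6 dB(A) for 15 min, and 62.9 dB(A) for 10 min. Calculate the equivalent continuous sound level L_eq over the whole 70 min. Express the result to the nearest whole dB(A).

The energy average is taken in the linear domain: L_eq = 10·log₁₀[(Σ tᵢ·10^(Lᵢ/10))/T], T = 70 min.
Σ tᵢ·10^(Lᵢ/10) = 5·10^(92.2/10) + 40·10^(85.9/10) + 15·10^(80.6/10) + 10·10^(62.9/10) = 2.560e+10.
L_eq = 10·log₁₀(2.560e+10/70) = 85.63 dB(A).

86 dB(A)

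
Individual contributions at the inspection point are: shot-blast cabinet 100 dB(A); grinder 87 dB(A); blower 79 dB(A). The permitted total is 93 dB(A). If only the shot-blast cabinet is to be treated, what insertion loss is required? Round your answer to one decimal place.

Fixed contribution from the other sources: Σ 10^(L/10) = 10^(87/10) + 10^(79/10) = 5.806e+08 (87.64 dB(A)).
The limit corresponds to 10^(93/10) = 1.995e+09; subtracting the fixed part leaves 1.415e+09 for the shot-blast cabinet, i.e. 91.51 dB(A).
Required insertion loss = 100 − 91.51 = 8.49 dB.

8.5 dB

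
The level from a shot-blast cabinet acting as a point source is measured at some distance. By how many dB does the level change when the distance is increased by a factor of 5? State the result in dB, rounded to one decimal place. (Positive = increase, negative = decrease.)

With spherical spreading the level changes by −20·log₁₀(r₂/r₁).
ΔL = −20·log₁₀(5) = -13.98 dB.

-14.0 dB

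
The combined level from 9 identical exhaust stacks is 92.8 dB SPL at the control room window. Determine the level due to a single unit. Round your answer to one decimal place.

83.3 dB SPL

Dividing the total intensity by 9 lowers the level by 10·log₁₀ 9 = 9.542 dB: L₁ = 92.8 − 9.542.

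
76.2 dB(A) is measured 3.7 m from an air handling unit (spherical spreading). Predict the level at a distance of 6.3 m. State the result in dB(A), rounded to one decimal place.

71.6 dB(A)

For a point source, L₂ = L₁ − 20·log₁₀(r₂/r₁).
L₂ = 76.2 − 20·log₁₀(6.3/3.7) = 76.2 − 4.623 = 71.58 dB(A).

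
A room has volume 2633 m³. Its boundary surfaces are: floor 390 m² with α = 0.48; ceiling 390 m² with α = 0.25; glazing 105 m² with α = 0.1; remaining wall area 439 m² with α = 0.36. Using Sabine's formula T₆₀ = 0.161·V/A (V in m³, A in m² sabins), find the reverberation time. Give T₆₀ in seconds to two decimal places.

Summing Sᵢαᵢ: 390·0.48 + 390·0.25 + 105·0.1 + 439·0.36 = 453.24 m².
T₆₀ = 0.161·V/A = 0.161·2633/453.24 = 0.935 s.

0.94 s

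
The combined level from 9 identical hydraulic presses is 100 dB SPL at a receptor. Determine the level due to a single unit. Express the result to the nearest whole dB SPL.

90 dB SPL

For N identical incoherent sources L_total = L₁ + 10·log₁₀ N, so L₁ = 100 − 10·log₁₀(9) = 100 − 9.542.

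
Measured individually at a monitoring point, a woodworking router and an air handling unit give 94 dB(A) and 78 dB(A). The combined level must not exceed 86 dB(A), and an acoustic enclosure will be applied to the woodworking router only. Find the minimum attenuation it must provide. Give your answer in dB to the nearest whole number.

The untreated sources together contribute 10^(78/10) = 6.310e+07, i.e. 78.00 dB(A).
To meet 86 dB(A) overall, the treated woodworking router may contribute at most 10^(86/10) − 6.310e+07 = 3.350e+08, i.e. 85.25 dB(A).
Required insertion loss = 94 − 85.25 = 8.75 dB.

9 dB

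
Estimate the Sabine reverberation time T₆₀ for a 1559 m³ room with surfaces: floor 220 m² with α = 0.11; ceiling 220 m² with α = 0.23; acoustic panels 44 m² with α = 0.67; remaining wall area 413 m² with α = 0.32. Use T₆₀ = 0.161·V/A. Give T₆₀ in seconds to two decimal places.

1.06 s

Total absorption A = 220·0.11 + 220·0.23 + 44·0.67 + 413·0.32 = 236.44 m² sabins.
T₆₀ = 0.161 × 1559 / 236.44 = 1.062 s.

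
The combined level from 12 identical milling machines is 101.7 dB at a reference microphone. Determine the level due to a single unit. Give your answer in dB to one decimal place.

Dividing the total intensity by 12 lowers the level by 10·log₁₀ 12 = 10.792 dB: L₁ = 101.7 − 10.792.

90.9 dB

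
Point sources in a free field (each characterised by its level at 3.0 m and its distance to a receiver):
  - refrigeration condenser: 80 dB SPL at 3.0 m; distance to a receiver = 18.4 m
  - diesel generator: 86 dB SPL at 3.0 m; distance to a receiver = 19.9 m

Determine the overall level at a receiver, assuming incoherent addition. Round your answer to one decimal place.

70.7 dB SPL

First find each source's level at the receiver (point-source: −20·log₁₀(r/r_ref)), then combine on an intensity basis.
refrigeration condenser: 80 − 20·log₁₀(18.4/3.0) = 80 − 15.75 = 64.25 dB SPL.
diesel generator: 86 − 20·log₁₀(19.9/3.0) = 86 − 16.43 = 69.57 dB SPL.
Σ 10^(L/10) = 1.171e+07 → L_total = 10·log₁₀(1.171e+07) = 70.68 dB SPL.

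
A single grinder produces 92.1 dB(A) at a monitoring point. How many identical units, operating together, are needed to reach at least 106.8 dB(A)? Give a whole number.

Need L₁ + 10·log₁₀ N ≥ 106.8, i.e. log₁₀ N ≥ 1.47.
N ≥ 10^(14.7/10) = 29.512, so N = 30.

30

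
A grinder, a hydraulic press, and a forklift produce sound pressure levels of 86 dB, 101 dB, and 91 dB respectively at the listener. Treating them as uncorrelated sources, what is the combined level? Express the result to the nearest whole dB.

Incoherent sources combine by intensity addition: L_total = 10·log₁₀(Σ 10^(L_i/10)).
Σ 10^(L/10) = 10^(86/10) + 10^(101/10) + 10^(91/10) = 1.425e+10.
L_total = 10·log₁₀(1.425e+10) = 101.54 dB.

102 dB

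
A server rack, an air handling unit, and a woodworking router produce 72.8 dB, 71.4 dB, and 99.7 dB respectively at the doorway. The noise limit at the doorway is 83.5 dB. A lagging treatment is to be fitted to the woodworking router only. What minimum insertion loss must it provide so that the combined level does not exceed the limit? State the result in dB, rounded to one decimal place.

16.9 dB

The untreated sources together contribute 10^(72.8/10) + 10^(71.4/10) = 3.286e+07, i.e. 75.17 dB.
To meet 83.5 dB overall, the treated woodworking router may contribute at most 10^(83.5/10) − 3.286e+07 = 1.910e+08, i.e. 82.81 dB.
So the woodworking router must be reduced from 99.7 to 82.81 dB: IL = 16.89 dB.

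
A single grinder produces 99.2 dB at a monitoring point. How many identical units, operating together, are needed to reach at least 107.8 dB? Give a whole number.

8

The shortfall is 107.8 − 99.2 = 8.6 dB, and N units add 10·log₁₀ N, so need 10·log₁₀ N ≥ 8.6.
N ≥ 10^(8.6/10) = 7.244, so N = 8.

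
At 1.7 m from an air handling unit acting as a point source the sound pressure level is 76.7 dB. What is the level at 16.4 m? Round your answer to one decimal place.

57.0 dB

For a point source, L₂ = L₁ − 20·log₁₀(r₂/r₁).
L₂ = 76.7 − 20·log₁₀(16.4/1.7) = 76.7 − 19.688 = 57.01 dB.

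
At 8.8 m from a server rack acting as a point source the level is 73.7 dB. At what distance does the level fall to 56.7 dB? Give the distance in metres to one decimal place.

62.3 m

The 17.0 dB drop corresponds to a distance ratio of 10^(17.0/20) for a point source.
r₂ = 8.8·10^((73.7−56.7)/20) = 8.8·10^(17.0/20) = 62.30 m.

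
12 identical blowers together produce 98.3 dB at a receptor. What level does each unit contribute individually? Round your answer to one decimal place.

87.5 dB

Dividing the total intensity by 12 lowers the level by 10·log₁₀ 12 = 10.792 dB: L₁ = 98.3 − 10.792.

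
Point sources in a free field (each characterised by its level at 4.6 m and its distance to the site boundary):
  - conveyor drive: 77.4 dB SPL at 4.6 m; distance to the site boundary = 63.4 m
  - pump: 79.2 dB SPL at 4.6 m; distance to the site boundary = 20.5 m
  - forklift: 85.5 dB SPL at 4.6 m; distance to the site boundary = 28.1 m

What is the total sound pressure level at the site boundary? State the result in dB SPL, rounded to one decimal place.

71.5 dB SPL

First find each source's level at the receiver (point-source: −20·log₁₀(r/r_ref)), then combine on an intensity basis.
conveyor drive: 77.4 − 20·log₁₀(63.4/4.6) = 77.4 − 22.79 = 54.61 dB SPL.
pump: 79.2 − 20·log₁₀(20.5/4.6) = 79.2 − 12.98 = 66.22 dB SPL.
forklift: 85.5 − 20·log₁₀(28.1/4.6) = 85.5 − 15.72 = 69.78 dB SPL.
Σ 10^(L/10) = 1.399e+07 → L_total = 10·log₁₀(1.399e+07) = 71.46 dB SPL.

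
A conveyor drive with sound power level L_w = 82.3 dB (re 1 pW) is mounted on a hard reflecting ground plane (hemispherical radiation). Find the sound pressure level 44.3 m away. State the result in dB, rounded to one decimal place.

41.4 dB

The power spreads over a hemisphere of area 2π·r², so L_p = L_w − 10·log₁₀(2π·r²).
2π·r² = 1.233e+04 m², 10·log₁₀ of that is 40.910 dB.
L_p = 82.3 − 40.910 = 41.39 dB.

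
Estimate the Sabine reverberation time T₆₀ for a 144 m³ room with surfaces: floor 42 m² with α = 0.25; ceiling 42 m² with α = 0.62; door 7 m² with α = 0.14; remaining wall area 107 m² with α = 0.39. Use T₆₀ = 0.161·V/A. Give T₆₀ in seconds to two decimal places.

0.29 s

A = Σ Sᵢαᵢ = 42·0.25 + 42·0.62 + 7·0.14 + 107·0.39 = 79.25 m².
T₆₀ = 0.161·V/A = 0.161·144/79.25 = 0.293 s.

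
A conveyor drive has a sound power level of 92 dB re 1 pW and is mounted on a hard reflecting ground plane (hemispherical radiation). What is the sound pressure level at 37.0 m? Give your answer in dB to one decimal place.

The power spreads over a hemisphere of area 2π·r², so L_p = L_w − 10·log₁₀(2π·r²).
2π·r² = 8602 m², 10·log₁₀ of that is 39.346 dB.
L_p = 92 − 39.346 = 52.65 dB.

52.7 dB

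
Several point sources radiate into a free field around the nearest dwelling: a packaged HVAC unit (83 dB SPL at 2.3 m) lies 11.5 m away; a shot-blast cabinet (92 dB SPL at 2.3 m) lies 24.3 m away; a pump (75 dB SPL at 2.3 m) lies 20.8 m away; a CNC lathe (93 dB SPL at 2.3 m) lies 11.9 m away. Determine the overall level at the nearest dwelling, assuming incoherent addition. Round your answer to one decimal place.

Apply inverse-square spreading to bring every level to the receiver, then sum 10^(L/10).
packaged HVAC unit: 83 − 20·log₁₀(11.5/2.3) = 83 − 13.98 = 69.02 dB SPL.
shot-blast cabinet: 92 − 20·log₁₀(24.3/2.3) = 92 − 20.48 = 71.52 dB SPL.
pump: 75 − 20·log₁₀(20.8/2.3) = 75 − 19.13 = 55.87 dB SPL.
CNC lathe: 93 − 20·log₁₀(11.9/2.3) = 93 − 14.28 = 78.72 dB SPL.
Σ 10^(L/10) = 9.710e+07 → L_total = 10·log₁₀(9.710e+07) = 79.87 dB SPL.

79.9 dB SPL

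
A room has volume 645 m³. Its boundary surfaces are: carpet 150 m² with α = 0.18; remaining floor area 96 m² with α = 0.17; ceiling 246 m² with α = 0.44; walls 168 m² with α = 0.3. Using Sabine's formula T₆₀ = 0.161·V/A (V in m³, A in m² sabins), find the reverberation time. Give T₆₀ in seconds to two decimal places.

Total absorption A = 150·0.18 + 96·0.17 + 246·0.44 + 168·0.3 = 201.96 m² sabins.
T₆₀ = 0.161 × 645 / 201.96 = 0.514 s.

0.51 s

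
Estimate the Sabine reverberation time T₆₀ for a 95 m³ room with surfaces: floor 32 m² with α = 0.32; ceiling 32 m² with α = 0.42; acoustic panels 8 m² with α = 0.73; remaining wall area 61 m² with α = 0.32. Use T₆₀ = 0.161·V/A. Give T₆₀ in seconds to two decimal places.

0.31 s

Summing Sᵢαᵢ: 32·0.32 + 32·0.42 + 8·0.73 + 61·0.32 = 49.04 m².
T₆₀ = 0.161 × 95 / 49.04 = 0.312 s.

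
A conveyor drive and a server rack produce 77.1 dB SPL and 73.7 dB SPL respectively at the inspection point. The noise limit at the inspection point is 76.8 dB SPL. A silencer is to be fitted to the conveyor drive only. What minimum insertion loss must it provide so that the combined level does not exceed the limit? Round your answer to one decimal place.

3.2 dB

The untreated sources together contribute 10^(73.7/10) = 2.344e+07, i.e. 73.70 dB SPL.
The limit corresponds to 10^(76.8/10) = 4.786e+07; subtracting the fixed part leaves 2.442e+07 for the conveyor drive, i.e. 73.88 dB SPL.
Required insertion loss = 77.1 − 73.88 = 3.22 dB.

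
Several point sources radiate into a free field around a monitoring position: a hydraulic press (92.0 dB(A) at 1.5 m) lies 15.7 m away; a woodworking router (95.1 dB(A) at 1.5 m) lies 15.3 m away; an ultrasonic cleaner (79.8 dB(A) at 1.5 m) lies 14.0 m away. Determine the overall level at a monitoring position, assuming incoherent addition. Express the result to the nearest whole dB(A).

Propagate each source to the receiver with L = L_ref − 20·log₁₀(r/r_ref), then add intensities.
hydraulic press: 92.0 − 20·log₁₀(15.7/1.5) = 92.0 − 20.40 = 71.60 dB(A).
woodworking router: 95.1 − 20·log₁₀(15.3/1.5) = 95.1 − 20.17 = 74.93 dB(A).
ultrasonic cleaner: 79.8 − 20·log₁₀(14.0/1.5) = 79.8 − 19.40 = 60.40 dB(A).
Σ 10^(L/10) = 4.667e+07 → L_total = 10·log₁₀(4.667e+07) = 76.69 dB(A).

77 dB(A)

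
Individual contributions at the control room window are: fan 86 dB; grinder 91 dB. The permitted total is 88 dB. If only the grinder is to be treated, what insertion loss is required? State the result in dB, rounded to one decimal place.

7.3 dB

Fixed contribution from the other source: Σ 10^(L/10) = 10^(86/10) = 3.981e+08 (86.00 dB).
The limit corresponds to 10^(88/10) = 6.310e+08; subtracting the fixed part leaves 2.329e+08 for the grinder, i.e. 83.67 dB.
So the grinder must be reduced from 91 to 83.67 dB: IL = 7.33 dB.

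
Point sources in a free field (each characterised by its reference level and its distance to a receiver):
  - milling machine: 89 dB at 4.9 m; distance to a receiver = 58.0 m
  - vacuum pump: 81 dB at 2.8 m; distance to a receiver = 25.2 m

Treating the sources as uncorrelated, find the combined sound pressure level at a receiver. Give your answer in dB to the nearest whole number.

69 dB

Apply inverse-square spreading to bring every level to the receiver, then sum 10^(L/10).
milling machine: 89 − 20·log₁₀(58.0/4.9) = 89 − 21.46 = 67.54 dB.
vacuum pump: 81 − 20·log₁₀(25.2/2.8) = 81 − 19.08 = 61.92 dB.
Σ 10^(L/10) = 7.224e+06 → L_total = 10·log₁₀(7.224e+06) = 68.59 dB.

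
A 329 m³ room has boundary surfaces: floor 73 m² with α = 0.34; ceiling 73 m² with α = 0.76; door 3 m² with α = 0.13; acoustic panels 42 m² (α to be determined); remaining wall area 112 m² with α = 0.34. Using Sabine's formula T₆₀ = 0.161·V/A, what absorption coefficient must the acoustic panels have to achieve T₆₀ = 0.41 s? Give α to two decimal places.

From T₆₀ = 0.161·V/A, the target T₆₀ = 0.41 s needs A = 0.161·329/0.41 = 129.19 m².
Absorption from the other surfaces = 73·0.34 + 73·0.76 + 3·0.13 + 112·0.34 = 118.77 m², so the acoustic panels must supply 10.42 m² over 42 m².
α = 10.42/42 = 0.248.

0.25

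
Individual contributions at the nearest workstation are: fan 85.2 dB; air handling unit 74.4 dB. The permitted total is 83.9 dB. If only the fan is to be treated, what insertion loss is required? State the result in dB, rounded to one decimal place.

1.8 dB

Everything except the fan sums to 10^(74.4/10) = 2.754e+07 in linear terms, 74.40 dB.
The limit corresponds to 10^(83.9/10) = 2.455e+08; subtracting the fixed part leaves 2.179e+08 for the fan, i.e. 83.38 dB.
So the fan must be reduced from 85.2 to 83.38 dB: IL = 1.82 dB.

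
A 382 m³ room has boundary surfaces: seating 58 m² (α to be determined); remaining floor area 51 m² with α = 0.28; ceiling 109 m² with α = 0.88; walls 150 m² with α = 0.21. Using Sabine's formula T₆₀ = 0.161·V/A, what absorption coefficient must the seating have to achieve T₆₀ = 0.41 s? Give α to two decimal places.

0.14

Required total absorption A = 0.161·382/0.41 = 150.00 m².
Absorption from the other surfaces = 51·0.28 + 109·0.88 + 150·0.21 = 141.70 m², so the seating must supply 8.30 m² over 58 m².
α = 8.30/58 = 0.143.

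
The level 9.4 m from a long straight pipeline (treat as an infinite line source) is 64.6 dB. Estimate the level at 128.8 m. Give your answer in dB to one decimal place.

53.2 dB

For a line source, L₂ = L₁ − 10·log₁₀(r₂/r₁).
L₂ = 64.6 − 10·log₁₀(128.8/9.4) = 64.6 − 11.368 = 53.23 dB.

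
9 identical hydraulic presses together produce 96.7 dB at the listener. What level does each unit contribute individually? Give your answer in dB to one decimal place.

87.2 dB

Dividing the total intensity by 9 lowers the level by 10·log₁₀ 9 = 9.542 dB: L₁ = 96.7 − 9.542.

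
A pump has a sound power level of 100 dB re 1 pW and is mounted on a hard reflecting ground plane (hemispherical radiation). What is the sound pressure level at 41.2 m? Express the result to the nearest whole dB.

60 dB

Free-field hemispherical radiation: L_p = L_w − 10·log₁₀(2π·r²), r = 41.2 m.
2π·r² = 1.067e+04 m², 10·log₁₀ of that is 40.280 dB.
L_p = 100 − 40.280 = 59.72 dB.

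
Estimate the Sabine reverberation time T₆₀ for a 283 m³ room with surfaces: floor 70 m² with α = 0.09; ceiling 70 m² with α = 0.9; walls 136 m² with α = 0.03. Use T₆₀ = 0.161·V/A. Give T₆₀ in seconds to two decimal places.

0.62 s

A = Σ Sᵢαᵢ = 70·0.09 + 70·0.9 + 136·0.03 = 73.38 m².
T₆₀ = 0.161 × 283 / 73.38 = 0.621 s.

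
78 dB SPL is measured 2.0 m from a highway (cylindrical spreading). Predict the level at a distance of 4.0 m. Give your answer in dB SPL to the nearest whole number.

Cylindrical spreading from a line source gives a 10·log₁₀(r₂/r₁) drop.
L₂ = 78 − 10·log₁₀(4.0/2.0) = 78 − 3.010 = 74.99 dB SPL.

75 dB SPL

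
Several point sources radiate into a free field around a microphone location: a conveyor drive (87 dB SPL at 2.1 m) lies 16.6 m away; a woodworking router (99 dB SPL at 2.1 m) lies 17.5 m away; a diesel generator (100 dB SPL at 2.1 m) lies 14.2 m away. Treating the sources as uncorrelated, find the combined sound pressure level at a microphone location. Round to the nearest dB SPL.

85 dB SPL

First find each source's level at the receiver (point-source: −20·log₁₀(r/r_ref)), then combine on an intensity basis.
conveyor drive: 87 − 20·log₁₀(16.6/2.1) = 87 − 17.96 = 69.04 dB SPL.
woodworking router: 99 − 20·log₁₀(17.5/2.1) = 99 − 18.42 = 80.58 dB SPL.
diesel generator: 100 − 20·log₁₀(14.2/2.1) = 100 − 16.60 = 83.40 dB SPL.
Σ 10^(L/10) = 3.411e+08 → L_total = 10·log₁₀(3.411e+08) = 85.33 dB SPL.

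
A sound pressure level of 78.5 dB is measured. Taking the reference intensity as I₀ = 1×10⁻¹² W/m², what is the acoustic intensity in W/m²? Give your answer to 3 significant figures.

I/I₀ = 10^(78.5/10) = 7.079e+07, so I = 7.079e+07 × 10⁻¹² W/m².

7.08e-05 W/m²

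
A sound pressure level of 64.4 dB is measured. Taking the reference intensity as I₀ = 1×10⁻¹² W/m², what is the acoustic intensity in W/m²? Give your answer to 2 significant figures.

L = 10·log₁₀(I/I₀) ⇒ I = I₀·10^(L/10) = 10⁻¹² × 10^6.44.

2.8e-06 W/m²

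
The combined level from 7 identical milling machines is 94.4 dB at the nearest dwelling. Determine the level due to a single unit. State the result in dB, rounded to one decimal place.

85.9 dB

Dividing the total intensity by 7 lowers the level by 10·log₁₀ 7 = 8.451 dB: L₁ = 94.4 − 8.451.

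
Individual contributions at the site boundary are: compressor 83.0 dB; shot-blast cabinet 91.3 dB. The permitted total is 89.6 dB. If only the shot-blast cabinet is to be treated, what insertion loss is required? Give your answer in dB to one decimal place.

2.8 dB

The untreated sources together contribute 10^(83.0/10) = 1.995e+08, i.e. 83.00 dB.
To meet 89.6 dB overall, the treated shot-blast cabinet may contribute at most 10^(89.6/10) − 1.995e+08 = 7.125e+08, i.e. 88.53 dB.
Required insertion loss = 91.3 − 88.53 = 2.77 dB.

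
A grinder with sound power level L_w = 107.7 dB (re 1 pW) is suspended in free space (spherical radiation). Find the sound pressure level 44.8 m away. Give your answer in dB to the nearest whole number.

Free-field spherical radiation: L_p = L_w − 10·log₁₀(4π·r²), r = 44.8 m.
4π·r² = 2.522e+04 m², 10·log₁₀ of that is 44.018 dB.
L_p = 107.7 − 44.018 = 63.68 dB.

64 dB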